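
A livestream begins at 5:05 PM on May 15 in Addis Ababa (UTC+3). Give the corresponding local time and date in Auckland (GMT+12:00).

2:05 AM on May 16

In UTC: 5:05 PM − 3:00 = 2:05 PM on May 15.
Auckland is UTC+12:00: 2:05 PM + 12:00 = 2:05 AM on May 16.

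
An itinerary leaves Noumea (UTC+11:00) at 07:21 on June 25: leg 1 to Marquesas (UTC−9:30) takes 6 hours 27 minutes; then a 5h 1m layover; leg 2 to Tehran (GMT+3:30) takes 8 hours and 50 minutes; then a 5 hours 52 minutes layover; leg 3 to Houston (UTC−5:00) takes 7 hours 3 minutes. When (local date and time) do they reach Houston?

Convert departure to UTC: 07:21 − 11:00 = 20:21 UTC on Jun 24.
Add 6 hours and 27 minutes leg 1 → 02:48 UTC (Jun 25).
Add 5 hours and 1 minute layover in Marquesas → 07:49 UTC.
Add 8 hours and 50 minutes leg 2 → 16:39 UTC.
Add 5 hours and 52 minutes layover in Tehran → 22:31 UTC.
Add 7 hours 3 minutes leg 3 → 05:34 UTC (Jun 26).
Houston is UTC−5:00, so local arrival = 05:34 − 5:00 = 00:34 on Jun 26.

00:34 on Jun 26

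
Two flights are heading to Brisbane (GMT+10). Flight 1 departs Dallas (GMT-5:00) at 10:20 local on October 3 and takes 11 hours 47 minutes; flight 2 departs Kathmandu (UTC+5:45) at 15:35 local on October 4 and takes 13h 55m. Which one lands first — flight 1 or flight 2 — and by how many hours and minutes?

the first, by 20 hours 38 minutes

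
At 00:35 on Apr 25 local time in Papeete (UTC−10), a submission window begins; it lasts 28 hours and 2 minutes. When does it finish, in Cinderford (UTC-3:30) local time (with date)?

11:07 on Apr 26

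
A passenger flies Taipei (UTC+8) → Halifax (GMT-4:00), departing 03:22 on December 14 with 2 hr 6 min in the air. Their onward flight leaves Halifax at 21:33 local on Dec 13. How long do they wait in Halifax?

Convert departure to UTC: 03:22 − 8:00 = 19:22 UTC on Dec 13.
Add 2 hours and 6 minutes flight time → 21:28 UTC.
Halifax is UTC−4:00, so local arrival = 21:28 − 4:00 = 17:28 on Dec 13.
Layover = 21:33 − 17:28 = 4 hours 5 minutes.

4 hours 5 minutes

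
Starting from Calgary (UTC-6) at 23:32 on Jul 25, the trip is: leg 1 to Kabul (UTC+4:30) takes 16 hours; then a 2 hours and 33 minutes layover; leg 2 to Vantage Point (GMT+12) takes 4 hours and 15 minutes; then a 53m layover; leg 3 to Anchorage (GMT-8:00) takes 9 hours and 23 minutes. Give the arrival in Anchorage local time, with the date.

Convert departure to UTC: 23:32 + 6:00 = 05:32 UTC on Jul 26.
Add 16 hours leg 1 → 21:32 UTC.
Add 2 hours and 33 minutes layover in Kabul → 00:05 UTC (Jul 27).
Add 4 hours 15 minutes leg 2 → 04:20 UTC.
Add 53 minutes layover in Vantage Point → 05:13 UTC.
Add 9 hours 23 minutes leg 3 → 14:36 UTC.
Anchorage is UTC−8:00, so local arrival = 14:36 − 8:00 = 06:36 on Jul 27.

06:36 on July 27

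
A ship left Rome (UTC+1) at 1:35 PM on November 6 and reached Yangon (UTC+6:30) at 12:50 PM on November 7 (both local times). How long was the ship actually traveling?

Departure in UTC: 1:35 PM − 1:00 = 12:35 PM on Nov 6.
Arrival in UTC: 12:50 PM − 6:30 = 6:20 AM on Nov 7.
Elapsed = 6:20 AM − 12:35 PM (+1 day) = 17 hours 45 minutes.

17 hours 45 minutes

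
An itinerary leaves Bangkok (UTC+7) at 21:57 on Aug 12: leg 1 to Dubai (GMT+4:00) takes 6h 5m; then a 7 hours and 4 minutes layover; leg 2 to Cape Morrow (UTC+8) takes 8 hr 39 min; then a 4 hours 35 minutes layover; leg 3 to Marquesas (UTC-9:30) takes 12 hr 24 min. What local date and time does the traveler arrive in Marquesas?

Convert departure to UTC: 21:57 − 7:00 = 14:57 UTC on Aug 12.
Add 6 hours and 5 minutes leg 1 → 21:02 UTC.
Add 7 hours 4 minutes layover in Dubai → 04:06 UTC (Aug 13).
Add 8 hours 39 minutes leg 2 → 12:45 UTC.
Add 4 hours and 35 minutes layover in Cape Morrow → 17:20 UTC.
Add 12 hours and 24 minutes leg 3 → 05:44 UTC (Aug 14).
Marquesas is UTC−9:30, so local arrival = 05:44 − 9:30 = 20:14 on Aug 13.

20:14 on August 13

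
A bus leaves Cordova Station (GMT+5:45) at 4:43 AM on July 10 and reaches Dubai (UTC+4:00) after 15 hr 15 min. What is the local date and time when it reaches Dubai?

6:13 PM on July 10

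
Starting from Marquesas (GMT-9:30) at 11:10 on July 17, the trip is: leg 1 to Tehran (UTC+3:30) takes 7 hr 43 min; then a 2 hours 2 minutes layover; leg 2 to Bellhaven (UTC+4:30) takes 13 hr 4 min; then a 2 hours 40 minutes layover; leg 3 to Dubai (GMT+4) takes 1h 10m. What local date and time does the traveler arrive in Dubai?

Convert departure to UTC: 11:10 + 9:30 = 20:40 UTC on Jul 17.
Add 7 hours and 43 minutes leg 1 → 04:23 UTC (Jul 18).
Add 2 hours 2 minutes layover in Tehran → 06:25 UTC.
Add 13 hours 4 minutes leg 2 → 19:29 UTC.
Add 2 hours and 40 minutes layover in Bellhaven → 22:09 UTC.
Add 1 hour and 10 minutes leg 3 → 23:19 UTC.
Dubai is UTC+4:00, so local arrival = 23:19 + 4:00 = 03:19 on Jul 19.

03:19 on July 19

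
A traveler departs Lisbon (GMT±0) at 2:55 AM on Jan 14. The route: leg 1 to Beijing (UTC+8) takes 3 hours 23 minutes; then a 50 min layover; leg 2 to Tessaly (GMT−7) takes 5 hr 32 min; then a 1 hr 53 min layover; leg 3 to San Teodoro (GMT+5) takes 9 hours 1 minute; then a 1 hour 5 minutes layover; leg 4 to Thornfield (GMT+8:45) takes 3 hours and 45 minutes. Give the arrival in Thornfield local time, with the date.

Lisbon is at UTC+0, so departure is already 2:55 AM UTC on Jan 14.
Add 3 hours and 23 minutes leg 1 → 6:18 AM UTC.
Add 50 minutes layover in Beijing → 7:08 AM UTC.
Add 5 hours 32 minutes leg 2 → 12:40 PM UTC.
Add 1 hour 53 minutes layover in Tessaly → 2:33 PM UTC.
Add 9 hours 1 minute leg 3 → 11:34 PM UTC.
Add 1 hour 5 minutes layover in San Teodoro → 12:39 AM UTC (Jan 15).
Add 3 hours 45 minutes leg 4 → 4:24 AM UTC.
Thornfield is UTC+8:45, so local arrival = 4:24 AM + 8:45 = 1:09 PM on Jan 15.

1:09 PM on January 15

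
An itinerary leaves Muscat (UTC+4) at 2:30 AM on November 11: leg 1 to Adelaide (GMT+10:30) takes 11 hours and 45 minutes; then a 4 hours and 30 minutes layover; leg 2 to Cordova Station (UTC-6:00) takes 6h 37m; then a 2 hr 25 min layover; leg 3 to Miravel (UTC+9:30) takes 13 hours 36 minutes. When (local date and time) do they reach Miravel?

10:53 PM on November 12

Convert departure to UTC: 2:30 AM − 4:00 = 10:30 PM UTC on Nov 10.
Add 11 hours and 45 minutes leg 1 → 10:15 AM UTC (Nov 11).
Add 4 hours and 30 minutes layover in Adelaide → 2:45 PM UTC.
Add 6 hours 37 minutes leg 2 → 9:22 PM UTC.
Add 2 hours and 25 minutes layover in Cordova Station → 11:47 PM UTC.
Add 13 hours and 36 minutes leg 3 → 1:23 PM UTC (Nov 12).
Miravel is UTC+9:30, so local arrival = 1:23 PM + 9:30 = 10:53 PM on Nov 12.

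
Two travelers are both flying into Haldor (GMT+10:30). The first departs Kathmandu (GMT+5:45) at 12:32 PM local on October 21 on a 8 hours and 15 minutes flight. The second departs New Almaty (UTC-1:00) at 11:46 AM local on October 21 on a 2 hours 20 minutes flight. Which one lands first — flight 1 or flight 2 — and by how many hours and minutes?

the first, by 4 minutes

Flight 1 in UTC: 12:32 PM − 5:45 = 6:47 AM on Oct 21.
+8 hours and 15 minutes → arrive 3:02 PM UTC on Oct 21.
Flight 2 in UTC: 11:46 AM + 1:00 = 12:46 PM on Oct 21.
+2 hours and 20 minutes → arrive 3:06 PM UTC on Oct 21.
Flight 1 lands earlier by 4 minutes.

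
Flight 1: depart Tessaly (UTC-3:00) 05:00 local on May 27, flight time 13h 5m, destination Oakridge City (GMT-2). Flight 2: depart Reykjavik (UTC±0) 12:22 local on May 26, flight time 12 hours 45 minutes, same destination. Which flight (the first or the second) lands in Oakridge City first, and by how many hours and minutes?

the second, by 19 hours 58 minutes

Flight 1 in UTC: 05:00 + 3:00 = 08:00 on May 27.
+13 hours 5 minutes → arrive 21:05 UTC on May 27.
Flight 2 departs at 12:22 UTC (May 26).
+12 hours and 45 minutes → arrive 01:07 UTC on May 27.
Flight 2 lands earlier by 19 hours 58 minutes.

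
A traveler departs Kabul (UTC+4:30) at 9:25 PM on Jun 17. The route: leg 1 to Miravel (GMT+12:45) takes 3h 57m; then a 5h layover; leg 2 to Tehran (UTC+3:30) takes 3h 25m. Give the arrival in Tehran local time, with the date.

8:47 AM on Jun 18

Convert departure to UTC: 9:25 PM − 4:30 = 4:55 PM UTC on Jun 17.
Add 3 hours and 57 minutes leg 1 → 8:52 PM UTC.
Add 5 hours layover in Miravel → 1:52 AM UTC (Jun 18).
Add 3 hours and 25 minutes leg 2 → 5:17 AM UTC.
Tehran is UTC+3:30, so local arrival = 5:17 AM + 3:30 = 8:47 AM on Jun 18.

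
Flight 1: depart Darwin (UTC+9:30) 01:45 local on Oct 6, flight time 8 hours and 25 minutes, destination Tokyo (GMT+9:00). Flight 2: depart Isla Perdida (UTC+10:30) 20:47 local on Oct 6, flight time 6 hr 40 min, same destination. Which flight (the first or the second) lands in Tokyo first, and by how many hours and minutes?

the first, by 16 hours 17 minutes

Flight 1 in UTC: 01:45 − 9:30 = 16:15 on Oct 5.
+8 hours and 25 minutes → arrive 00:40 UTC on Oct 6.
Flight 2 in UTC: 20:47 − 10:30 = 10:17 on Oct 6.
+6 hours 40 minutes → arrive 16:57 UTC on Oct 6.
Flight 1 lands earlier by 16 hours 17 minutes.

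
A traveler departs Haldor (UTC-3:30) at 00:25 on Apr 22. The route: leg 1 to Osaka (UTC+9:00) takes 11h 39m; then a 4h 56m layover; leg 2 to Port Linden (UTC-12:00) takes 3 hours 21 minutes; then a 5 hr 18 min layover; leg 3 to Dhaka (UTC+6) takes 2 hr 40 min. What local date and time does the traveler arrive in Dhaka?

13:49 on April 23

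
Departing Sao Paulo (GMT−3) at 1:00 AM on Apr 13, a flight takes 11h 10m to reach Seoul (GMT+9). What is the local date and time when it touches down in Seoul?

Convert departure to UTC: 1:00 AM + 3:00 = 4:00 AM UTC on Apr 13.
Add 11 hours 10 minutes travel time → 3:10 PM UTC.
Seoul is UTC+9:00, so local arrival = 3:10 PM + 9:00 = 12:10 AM on Apr 14.

12:10 AM on Apr 14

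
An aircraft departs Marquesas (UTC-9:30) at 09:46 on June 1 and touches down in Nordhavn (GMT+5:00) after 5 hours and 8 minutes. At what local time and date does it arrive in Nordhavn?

05:24 on June 2

Convert departure to UTC: 09:46 + 9:30 = 19:16 UTC on Jun 1.
Add 5 hours 8 minutes travel time → 00:24 UTC (Jun 2).
Nordhavn is UTC+5:00, so local arrival = 00:24 + 5:00 = 05:24 on Jun 2.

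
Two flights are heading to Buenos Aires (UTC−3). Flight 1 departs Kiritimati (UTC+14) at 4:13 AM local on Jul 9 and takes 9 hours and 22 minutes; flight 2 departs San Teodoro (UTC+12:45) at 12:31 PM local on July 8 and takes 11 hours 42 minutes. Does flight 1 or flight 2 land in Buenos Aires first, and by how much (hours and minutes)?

the second, by 12 hours 7 minutes

Flight 1 in UTC: 4:13 AM − 14:00 = 2:13 PM on Jul 8.
+9 hours 22 minutes → arrive 11:35 PM UTC on Jul 8.
Flight 2 in UTC: 12:31 PM − 12:45 = 11:46 PM on Jul 7.
+11 hours 42 minutes → arrive 11:28 AM UTC on Jul 8.
Flight 2 lands earlier by 12 hours 7 minutes.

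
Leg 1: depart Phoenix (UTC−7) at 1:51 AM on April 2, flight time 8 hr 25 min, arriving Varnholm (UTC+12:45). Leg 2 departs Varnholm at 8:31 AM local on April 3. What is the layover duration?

2 hours 30 minutes

Convert departure to UTC: 1:51 AM + 7:00 = 8:51 AM UTC on Apr 2.
Add 8 hours 25 minutes flight time → 5:16 PM UTC.
Varnholm is UTC+12:45, so local arrival = 5:16 PM + 12:45 = 6:01 AM on Apr 3.
Layover = 8:31 AM − 6:01 AM = 2 hours 30 minutes.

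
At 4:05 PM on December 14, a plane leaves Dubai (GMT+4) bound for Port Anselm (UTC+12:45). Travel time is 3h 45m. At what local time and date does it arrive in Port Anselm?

4:35 AM on December 15

Convert departure to UTC: 4:05 PM − 4:00 = 12:05 PM UTC on Dec 14.
Add 3 hours and 45 minutes travel time → 3:50 PM UTC.
Port Anselm is UTC+12:45, so local arrival = 3:50 PM + 12:45 = 4:35 AM on Dec 15.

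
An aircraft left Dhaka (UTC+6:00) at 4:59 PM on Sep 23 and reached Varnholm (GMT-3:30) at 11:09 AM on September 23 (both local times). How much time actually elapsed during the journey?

3 hours 40 minutes

Departure in UTC: 4:59 PM − 6:00 = 10:59 AM on Sep 23.
Arrival in UTC: 11:09 AM + 3:30 = 2:39 PM on Sep 23.
Elapsed = 2:39 PM − 10:59 AM = 3 hours 40 minutes.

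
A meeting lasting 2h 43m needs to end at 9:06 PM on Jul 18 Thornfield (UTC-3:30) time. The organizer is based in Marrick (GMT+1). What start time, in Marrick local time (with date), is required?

Target end time in UTC: 9:06 PM + 3:30 = 12:36 AM on Jul 19.
Subtract 2 hours and 43 minutes → start 9:53 PM UTC on Jul 18.
Marrick is UTC+1:00: 9:53 PM + 1:00 = 10:53 PM on Jul 18.

10:53 PM on July 18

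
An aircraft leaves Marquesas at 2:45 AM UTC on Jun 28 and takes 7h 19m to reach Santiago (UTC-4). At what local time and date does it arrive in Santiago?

6:04 AM on June 28

Departure is given in UTC: 2:45 AM on Jun 28.
Add 7 hours and 19 minutes → 10:04 AM UTC.
Santiago is UTC−4:00: 10:04 AM − 4:00 = 6:04 AM on Jun 28.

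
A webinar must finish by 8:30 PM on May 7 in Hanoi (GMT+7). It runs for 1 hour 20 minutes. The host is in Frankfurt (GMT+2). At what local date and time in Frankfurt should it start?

Target end time in UTC: 8:30 PM − 7:00 = 1:30 PM on May 7.
Subtract 1 hour and 20 minutes → start 12:10 PM UTC on May 7.
Frankfurt is UTC+2:00: 12:10 PM + 2:00 = 2:10 PM on May 7.

2:10 PM on May 7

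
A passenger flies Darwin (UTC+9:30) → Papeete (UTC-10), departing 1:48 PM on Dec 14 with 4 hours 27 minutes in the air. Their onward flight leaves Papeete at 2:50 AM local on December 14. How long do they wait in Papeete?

Convert departure to UTC: 1:48 PM − 9:30 = 4:18 AM UTC on Dec 14.
Add 4 hours 27 minutes flight time → 8:45 AM UTC.
Papeete is UTC−10:00, so local arrival = 8:45 AM − 10:00 = 10:45 PM on Dec 13.
Layover = 2:50 AM − 10:45 PM (+1 day) = 4 hours 5 minutes.

4 hours 5 minutes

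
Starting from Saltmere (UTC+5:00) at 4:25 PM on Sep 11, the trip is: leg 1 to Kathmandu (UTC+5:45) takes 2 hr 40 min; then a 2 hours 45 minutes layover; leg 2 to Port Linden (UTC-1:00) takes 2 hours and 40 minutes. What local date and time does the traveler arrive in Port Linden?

Convert departure to UTC: 4:25 PM − 5:00 = 11:25 AM UTC on Sep 11.
Add 2 hours and 40 minutes leg 1 → 2:05 PM UTC.
Add 2 hours 45 minutes layover in Kathmandu → 4:50 PM UTC.
Add 2 hours and 40 minutes leg 2 → 7:30 PM UTC.
Port Linden is UTC−1:00, so local arrival = 7:30 PM − 1:00 = 6:30 PM on Sep 11.

6:30 PM on September 11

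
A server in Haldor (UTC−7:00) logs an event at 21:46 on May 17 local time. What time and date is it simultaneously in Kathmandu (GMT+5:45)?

Kathmandu is 12:45 ahead of Haldor.
Shift by the zone difference: 21:46 + 12:45 = 10:31 on May 18 in Kathmandu.

10:31 on May 18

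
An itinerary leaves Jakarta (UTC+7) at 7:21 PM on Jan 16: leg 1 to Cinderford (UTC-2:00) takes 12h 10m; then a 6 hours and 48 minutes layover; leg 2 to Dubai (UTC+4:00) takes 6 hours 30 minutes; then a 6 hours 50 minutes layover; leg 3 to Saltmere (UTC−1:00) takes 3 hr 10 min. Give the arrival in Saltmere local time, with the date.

10:49 PM on Jan 17

Convert departure to UTC: 7:21 PM − 7:00 = 12:21 PM UTC on Jan 16.
Add 12 hours 10 minutes leg 1 → 12:31 AM UTC (Jan 17).
Add 6 hours and 48 minutes layover in Cinderford → 7:19 AM UTC.
Add 6 hours 30 minutes leg 2 → 1:49 PM UTC.
Add 6 hours and 50 minutes layover in Dubai → 8:39 PM UTC.
Add 3 hours 10 minutes leg 3 → 11:49 PM UTC.
Saltmere is UTC−1:00, so local arrival = 11:49 PM − 1:00 = 10:49 PM on Jan 17.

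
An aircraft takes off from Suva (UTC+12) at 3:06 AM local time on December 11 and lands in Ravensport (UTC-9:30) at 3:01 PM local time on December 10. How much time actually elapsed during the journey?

9 hours 25 minutes

Ravensport is 21:30 behind Suva.
Clock-face elapsed time (ignoring zones) is −12 hours 5 minutes.
Actual elapsed = −12 hours 5 minutes + 21:30 = 9 hours 25 minutes.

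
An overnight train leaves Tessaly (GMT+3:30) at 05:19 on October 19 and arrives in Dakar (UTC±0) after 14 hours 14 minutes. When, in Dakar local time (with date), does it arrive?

16:03 on Oct 19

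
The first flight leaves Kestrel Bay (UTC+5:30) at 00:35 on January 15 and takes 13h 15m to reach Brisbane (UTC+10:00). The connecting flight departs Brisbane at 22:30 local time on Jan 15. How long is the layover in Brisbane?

Convert departure to UTC: 00:35 − 5:30 = 19:05 UTC on Jan 14.
Add 13 hours 15 minutes flight time → 08:20 UTC (Jan 15).
Brisbane is UTC+10:00, so local arrival = 08:20 + 10:00 = 18:20 on Jan 15.
Layover = 22:30 − 18:20 = 4 hours 10 minutes.

4 hours 10 minutes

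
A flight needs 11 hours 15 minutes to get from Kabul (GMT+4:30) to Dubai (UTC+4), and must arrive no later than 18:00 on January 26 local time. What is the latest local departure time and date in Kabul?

Target arrival in UTC: 18:00 − 4:00 = 14:00 on Jan 26.
Subtract 11 hours 15 minutes → departure 02:45 UTC on Jan 26.
Kabul is UTC+4:30: 02:45 + 4:30 = 07:15 on Jan 26.

07:15 on Jan 26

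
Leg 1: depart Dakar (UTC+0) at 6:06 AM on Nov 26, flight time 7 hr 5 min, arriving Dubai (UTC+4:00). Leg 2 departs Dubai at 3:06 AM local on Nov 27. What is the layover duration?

Dakar is at UTC+0, so departure is already 6:06 AM UTC on Nov 26.
Add 7 hours and 5 minutes flight time → 1:11 PM UTC.
Dubai is UTC+4:00, so local arrival = 1:11 PM + 4:00 = 5:11 PM on Nov 26.
Layover = 3:06 AM − 5:11 PM (+1 day) = 9 hours 55 minutes.

9 hours 55 minutes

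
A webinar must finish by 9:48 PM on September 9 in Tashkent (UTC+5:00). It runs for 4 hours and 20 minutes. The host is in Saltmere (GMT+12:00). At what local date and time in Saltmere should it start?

12:28 AM on Sep 10

Target end time in UTC: 9:48 PM − 5:00 = 4:48 PM on Sep 9.
Subtract 4 hours 20 minutes → start 12:28 PM UTC on Sep 9.
Saltmere is UTC+12:00: 12:28 PM + 12:00 = 12:28 AM on Sep 10.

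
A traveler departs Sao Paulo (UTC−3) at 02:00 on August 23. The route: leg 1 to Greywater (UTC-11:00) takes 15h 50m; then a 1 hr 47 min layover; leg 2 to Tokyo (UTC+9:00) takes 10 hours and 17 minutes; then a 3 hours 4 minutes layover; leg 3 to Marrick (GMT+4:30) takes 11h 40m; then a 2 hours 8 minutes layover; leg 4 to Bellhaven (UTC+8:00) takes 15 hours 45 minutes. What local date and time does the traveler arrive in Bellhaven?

01:31 on Aug 26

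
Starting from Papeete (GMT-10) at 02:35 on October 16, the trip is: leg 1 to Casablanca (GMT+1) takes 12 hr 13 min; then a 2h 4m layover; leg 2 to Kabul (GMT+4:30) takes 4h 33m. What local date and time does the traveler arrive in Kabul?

11:55 on October 17

Convert departure to UTC: 02:35 + 10:00 = 12:35 UTC on Oct 16.
Add 12 hours 13 minutes leg 1 → 00:48 UTC (Oct 17).
Add 2 hours 4 minutes layover in Casablanca → 02:52 UTC.
Add 4 hours and 33 minutes leg 2 → 07:25 UTC.
Kabul is UTC+4:30, so local arrival = 07:25 + 4:30 = 11:55 on Oct 17.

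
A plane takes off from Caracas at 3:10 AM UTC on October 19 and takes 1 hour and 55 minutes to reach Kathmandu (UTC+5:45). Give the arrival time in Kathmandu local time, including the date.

10:50 AM on October 19

Departure is given in UTC: 3:10 AM on Oct 19.
Add 1 hour 55 minutes → 5:05 AM UTC.
Kathmandu is UTC+5:45: 5:05 AM + 5:45 = 10:50 AM on Oct 19.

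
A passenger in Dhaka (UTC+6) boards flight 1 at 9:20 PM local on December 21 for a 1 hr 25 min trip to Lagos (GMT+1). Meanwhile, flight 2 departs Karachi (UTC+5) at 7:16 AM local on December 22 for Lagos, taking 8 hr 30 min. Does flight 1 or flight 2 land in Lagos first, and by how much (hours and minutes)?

Flight 1 in UTC: 9:20 PM − 6:00 = 3:20 PM on Dec 21.
+1 hour and 25 minutes → arrive 4:45 PM UTC on Dec 21.
Flight 2 in UTC: 7:16 AM − 5:00 = 2:16 AM on Dec 22.
+8 hours and 30 minutes → arrive 10:46 AM UTC on Dec 22.
Flight 1 lands earlier by 18 hours 1 minute.

the first, by 18 hours 1 minute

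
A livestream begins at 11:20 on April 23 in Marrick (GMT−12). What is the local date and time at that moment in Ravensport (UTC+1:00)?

Ravensport is 13:00 ahead of Marrick.
Shift by the zone difference: 11:20 + 13:00 = 00:20 on Apr 24 in Ravensport.

00:20 on April 24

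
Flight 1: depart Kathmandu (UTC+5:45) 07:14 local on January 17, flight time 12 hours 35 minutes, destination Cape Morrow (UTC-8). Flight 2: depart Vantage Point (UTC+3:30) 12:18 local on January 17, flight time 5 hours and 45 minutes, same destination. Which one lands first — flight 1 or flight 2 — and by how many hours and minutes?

Flight 1 in UTC: 07:14 − 5:45 = 01:29 on Jan 17.
+12 hours and 35 minutes → arrive 14:04 UTC on Jan 17.
Flight 2 in UTC: 12:18 − 3:30 = 08:48 on Jan 17.
+5 hours 45 minutes → arrive 14:33 UTC on Jan 17.
Flight 1 lands earlier by 29 minutes.

the first, by 29 minutes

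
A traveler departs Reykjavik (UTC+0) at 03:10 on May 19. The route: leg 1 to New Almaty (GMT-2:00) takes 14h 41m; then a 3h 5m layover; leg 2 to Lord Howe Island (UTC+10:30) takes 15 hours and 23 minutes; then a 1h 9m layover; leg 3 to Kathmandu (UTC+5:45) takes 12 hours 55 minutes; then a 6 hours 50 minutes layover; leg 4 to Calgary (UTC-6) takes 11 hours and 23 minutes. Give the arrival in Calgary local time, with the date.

14:36 on May 21

Reykjavik is at UTC+0, so departure is already 03:10 UTC on May 19.
Add 14 hours 41 minutes leg 1 → 17:51 UTC.
Add 3 hours and 5 minutes layover in New Almaty → 20:56 UTC.
Add 15 hours and 23 minutes leg 2 → 12:19 UTC (May 20).
Add 1 hour 9 minutes layover in Lord Howe Island → 13:28 UTC.
Add 12 hours 55 minutes leg 3 → 02:23 UTC (May 21).
Add 6 hours 50 minutes layover in Kathmandu → 09:13 UTC.
Add 11 hours 23 minutes leg 4 → 20:36 UTC.
Calgary is UTC−6:00, so local arrival = 20:36 − 6:00 = 14:36 on May 21.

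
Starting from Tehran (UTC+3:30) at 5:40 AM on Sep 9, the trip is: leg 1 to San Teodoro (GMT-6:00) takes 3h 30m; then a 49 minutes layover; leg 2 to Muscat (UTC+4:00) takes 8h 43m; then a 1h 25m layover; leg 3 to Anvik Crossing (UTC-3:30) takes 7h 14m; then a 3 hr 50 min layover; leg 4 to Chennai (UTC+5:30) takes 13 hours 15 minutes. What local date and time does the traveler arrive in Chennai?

10:26 PM on September 10

Convert departure to UTC: 5:40 AM − 3:30 = 2:10 AM UTC on Sep 9.
Add 3 hours 30 minutes leg 1 → 5:40 AM UTC.
Add 49 minutes layover in San Teodoro → 6:29 AM UTC.
Add 8 hours and 43 minutes leg 2 → 3:12 PM UTC.
Add 1 hour 25 minutes layover in Muscat → 4:37 PM UTC.
Add 7 hours 14 minutes leg 3 → 11:51 PM UTC.
Add 3 hours 50 minutes layover in Anvik Crossing → 3:41 AM UTC (Sep 10).
Add 13 hours 15 minutes leg 4 → 4:56 PM UTC.
Chennai is UTC+5:30, so local arrival = 4:56 PM + 5:30 = 10:26 PM on Sep 10.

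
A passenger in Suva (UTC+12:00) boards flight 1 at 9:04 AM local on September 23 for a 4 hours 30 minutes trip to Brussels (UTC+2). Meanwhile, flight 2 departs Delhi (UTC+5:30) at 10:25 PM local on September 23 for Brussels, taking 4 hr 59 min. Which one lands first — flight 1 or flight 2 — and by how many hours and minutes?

the first, by 20 hours 20 minutes

Flight 1 in UTC: 9:04 AM − 12:00 = 9:04 PM on Sep 22.
+4 hours 30 minutes → arrive 1:34 AM UTC on Sep 23.
Flight 2 in UTC: 10:25 PM − 5:30 = 4:55 PM on Sep 23.
+4 hours and 59 minutes → arrive 9:54 PM UTC on Sep 23.
Flight 1 lands earlier by 20 hours 20 minutes.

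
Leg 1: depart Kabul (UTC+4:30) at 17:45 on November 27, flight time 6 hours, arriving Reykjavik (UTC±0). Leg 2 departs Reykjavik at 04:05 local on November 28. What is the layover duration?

Convert departure to UTC: 17:45 − 4:30 = 13:15 UTC on Nov 27.
Add 6 hours flight time → 19:15 UTC.
Reykjavik is UTC+0, so local arrival is the same: 19:15 on Nov 27.
Layover = 04:05 − 19:15 (+1 day) = 8 hours 50 minutes.

8 hours 50 minutes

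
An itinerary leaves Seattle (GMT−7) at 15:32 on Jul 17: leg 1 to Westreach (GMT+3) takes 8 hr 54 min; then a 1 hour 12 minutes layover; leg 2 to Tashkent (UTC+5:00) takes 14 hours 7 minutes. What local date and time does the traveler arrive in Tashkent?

Convert departure to UTC: 15:32 + 7:00 = 22:32 UTC on Jul 17.
Add 8 hours 54 minutes leg 1 → 07:26 UTC (Jul 18).
Add 1 hour and 12 minutes layover in Westreach → 08:38 UTC.
Add 14 hours 7 minutes leg 2 → 22:45 UTC.
Tashkent is UTC+5:00, so local arrival = 22:45 + 5:00 = 03:45 on Jul 19.

03:45 on July 19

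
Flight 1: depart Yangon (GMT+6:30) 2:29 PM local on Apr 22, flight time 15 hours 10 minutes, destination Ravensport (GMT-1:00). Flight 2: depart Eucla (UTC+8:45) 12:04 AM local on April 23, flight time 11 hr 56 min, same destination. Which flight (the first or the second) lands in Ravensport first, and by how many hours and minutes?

Flight 1 in UTC: 2:29 PM − 6:30 = 7:59 AM on Apr 22.
+15 hours and 10 minutes → arrive 11:09 PM UTC on Apr 22.
Flight 2 in UTC: 12:04 AM − 8:45 = 3:19 PM on Apr 22.
+11 hours 56 minutes → arrive 3:15 AM UTC on Apr 23.
Flight 1 lands earlier by 4 hours 6 minutes.

the first, by 4 hours 6 minutes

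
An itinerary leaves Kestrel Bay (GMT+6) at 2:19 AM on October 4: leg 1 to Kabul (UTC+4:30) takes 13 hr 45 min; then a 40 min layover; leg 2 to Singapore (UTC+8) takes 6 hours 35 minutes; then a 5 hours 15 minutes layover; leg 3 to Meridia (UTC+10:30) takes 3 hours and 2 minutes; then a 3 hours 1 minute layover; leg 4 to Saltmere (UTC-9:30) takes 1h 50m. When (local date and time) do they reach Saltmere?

Convert departure to UTC: 2:19 AM − 6:00 = 8:19 PM UTC on Oct 3.
Add 13 hours and 45 minutes leg 1 → 10:04 AM UTC (Oct 4).
Add 40 minutes layover in Kabul → 10:44 AM UTC.
Add 6 hours and 35 minutes leg 2 → 5:19 PM UTC.
Add 5 hours and 15 minutes layover in Singapore → 10:34 PM UTC.
Add 3 hours 2 minutes leg 3 → 1:36 AM UTC (Oct 5).
Add 3 hours and 1 minute layover in Meridia → 4:37 AM UTC.
Add 1 hour and 50 minutes leg 4 → 6:27 AM UTC.
Saltmere is UTC−9:30, so local arrival = 6:27 AM − 9:30 = 8:57 PM on Oct 4.

8:57 PM on Oct 4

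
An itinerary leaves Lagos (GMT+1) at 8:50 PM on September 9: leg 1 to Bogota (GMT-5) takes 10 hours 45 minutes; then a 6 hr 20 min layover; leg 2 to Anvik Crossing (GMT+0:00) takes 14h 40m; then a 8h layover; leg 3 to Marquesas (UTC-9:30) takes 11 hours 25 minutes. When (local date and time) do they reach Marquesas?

1:30 PM on Sep 11

Convert departure to UTC: 8:50 PM − 1:00 = 7:50 PM UTC on Sep 9.
Add 10 hours and 45 minutes leg 1 → 6:35 AM UTC (Sep 10).
Add 6 hours 20 minutes layover in Bogota → 12:55 PM UTC.
Add 14 hours 40 minutes leg 2 → 3:35 AM UTC (Sep 11).
Add 8 hours layover in Anvik Crossing → 11:35 AM UTC.
Add 11 hours 25 minutes leg 3 → 11:00 PM UTC.
Marquesas is UTC−9:30, so local arrival = 11:00 PM − 9:30 = 1:30 PM on Sep 11.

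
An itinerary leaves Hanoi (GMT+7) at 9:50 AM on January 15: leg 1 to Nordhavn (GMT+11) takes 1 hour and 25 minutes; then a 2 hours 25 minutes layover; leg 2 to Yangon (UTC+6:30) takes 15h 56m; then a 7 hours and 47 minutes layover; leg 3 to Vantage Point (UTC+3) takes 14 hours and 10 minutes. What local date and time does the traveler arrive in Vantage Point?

11:33 PM on Jan 16

Convert departure to UTC: 9:50 AM − 7:00 = 2:50 AM UTC on Jan 15.
Add 1 hour and 25 minutes leg 1 → 4:15 AM UTC.
Add 2 hours 25 minutes layover in Nordhavn → 6:40 AM UTC.
Add 15 hours 56 minutes leg 2 → 10:36 PM UTC.
Add 7 hours and 47 minutes layover in Yangon → 6:23 AM UTC (Jan 16).
Add 14 hours and 10 minutes leg 3 → 8:33 PM UTC.
Vantage Point is UTC+3:00, so local arrival = 8:33 PM + 3:00 = 11:33 PM on Jan 16.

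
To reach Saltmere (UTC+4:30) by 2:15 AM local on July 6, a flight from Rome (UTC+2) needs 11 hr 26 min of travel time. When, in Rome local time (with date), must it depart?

Target arrival in UTC: 2:15 AM − 4:30 = 9:45 PM on Jul 5.
Subtract 11 hours and 26 minutes → departure 10:19 AM UTC on Jul 5.
Rome is UTC+2:00: 10:19 AM + 2:00 = 12:19 PM on Jul 5.

12:19 PM on Jul 5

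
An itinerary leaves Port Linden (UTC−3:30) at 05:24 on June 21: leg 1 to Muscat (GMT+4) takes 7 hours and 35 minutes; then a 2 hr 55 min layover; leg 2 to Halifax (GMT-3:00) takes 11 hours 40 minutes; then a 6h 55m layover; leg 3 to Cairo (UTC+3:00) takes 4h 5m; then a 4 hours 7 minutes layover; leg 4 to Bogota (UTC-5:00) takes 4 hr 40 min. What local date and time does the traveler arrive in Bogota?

Convert departure to UTC: 05:24 + 3:30 = 08:54 UTC on Jun 21.
Add 7 hours 35 minutes leg 1 → 16:29 UTC.
Add 2 hours and 55 minutes layover in Muscat → 19:24 UTC.
Add 11 hours and 40 minutes leg 2 → 07:04 UTC (Jun 22).
Add 6 hours and 55 minutes layover in Halifax → 13:59 UTC.
Add 4 hours 5 minutes leg 3 → 18:04 UTC.
Add 4 hours 7 minutes layover in Cairo → 22:11 UTC.
Add 4 hours 40 minutes leg 4 → 02:51 UTC (Jun 23).
Bogota is UTC−5:00, so local arrival = 02:51 − 5:00 = 21:51 on Jun 22.

21:51 on June 22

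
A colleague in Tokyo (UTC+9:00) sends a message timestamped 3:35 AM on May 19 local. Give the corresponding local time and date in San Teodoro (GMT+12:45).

San Teodoro is 3:45 ahead of Tokyo.
Shift by the zone difference: 3:35 AM + 3:45 = 7:20 AM on May 19 in San Teodoro.

7:20 AM on May 19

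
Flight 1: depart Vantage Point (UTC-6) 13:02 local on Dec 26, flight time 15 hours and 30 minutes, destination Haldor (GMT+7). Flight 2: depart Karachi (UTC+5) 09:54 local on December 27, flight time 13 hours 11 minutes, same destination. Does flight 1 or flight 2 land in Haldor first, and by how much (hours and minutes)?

the first, by 7 hours 33 minutes

Flight 1 in UTC: 13:02 + 6:00 = 19:02 on Dec 26.
+15 hours and 30 minutes → arrive 10:32 UTC on Dec 27.
Flight 2 in UTC: 09:54 − 5:00 = 04:54 on Dec 27.
+13 hours and 11 minutes → arrive 18:05 UTC on Dec 27.
Flight 1 lands earlier by 7 hours 33 minutes.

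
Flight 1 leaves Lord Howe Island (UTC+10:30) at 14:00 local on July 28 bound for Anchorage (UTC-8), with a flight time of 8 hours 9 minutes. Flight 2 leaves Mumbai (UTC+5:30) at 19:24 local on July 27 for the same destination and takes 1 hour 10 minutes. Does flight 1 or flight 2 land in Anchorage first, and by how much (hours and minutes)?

Flight 1 in UTC: 14:00 − 10:30 = 03:30 on Jul 28.
+8 hours 9 minutes → arrive 11:39 UTC on Jul 28.
Flight 2 in UTC: 19:24 − 5:30 = 13:54 on Jul 27.
+1 hour 10 minutes → arrive 15:04 UTC on Jul 27.
Flight 2 lands earlier by 20 hours 35 minutes.

the second, by 20 hours 35 minutes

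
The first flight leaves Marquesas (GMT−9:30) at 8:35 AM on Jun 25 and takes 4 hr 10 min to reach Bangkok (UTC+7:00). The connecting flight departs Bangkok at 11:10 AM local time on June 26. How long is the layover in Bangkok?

Convert departure to UTC: 8:35 AM + 9:30 = 6:05 PM UTC on Jun 25.
Add 4 hours 10 minutes flight time → 10:15 PM UTC.
Bangkok is UTC+7:00, so local arrival = 10:15 PM + 7:00 = 5:15 AM on Jun 26.
Layover = 11:10 AM − 5:15 AM = 5 hours 55 minutes.

5 hours 55 minutes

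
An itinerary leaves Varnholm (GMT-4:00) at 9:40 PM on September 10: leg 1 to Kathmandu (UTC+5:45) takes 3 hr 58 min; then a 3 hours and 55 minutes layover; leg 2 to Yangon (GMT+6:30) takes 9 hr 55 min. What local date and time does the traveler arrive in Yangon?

1:58 AM on September 12

Convert departure to UTC: 9:40 PM + 4:00 = 1:40 AM UTC on Sep 11.
Add 3 hours 58 minutes leg 1 → 5:38 AM UTC.
Add 3 hours 55 minutes layover in Kathmandu → 9:33 AM UTC.
Add 9 hours 55 minutes leg 2 → 7:28 PM UTC.
Yangon is UTC+6:30, so local arrival = 7:28 PM + 6:30 = 1:58 AM on Sep 12.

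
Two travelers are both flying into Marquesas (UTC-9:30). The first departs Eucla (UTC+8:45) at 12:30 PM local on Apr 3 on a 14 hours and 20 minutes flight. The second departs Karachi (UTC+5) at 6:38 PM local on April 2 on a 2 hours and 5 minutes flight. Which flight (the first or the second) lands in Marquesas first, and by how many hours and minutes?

the second, by 26 hours 22 minutes

Flight 1 in UTC: 12:30 PM − 8:45 = 3:45 AM on Apr 3.
+14 hours and 20 minutes → arrive 6:05 PM UTC on Apr 3.
Flight 2 in UTC: 6:38 PM − 5:00 = 1:38 PM on Apr 2.
+2 hours 5 minutes → arrive 3:43 PM UTC on Apr 2.
Flight 2 lands earlier by 26 hours 22 minutes.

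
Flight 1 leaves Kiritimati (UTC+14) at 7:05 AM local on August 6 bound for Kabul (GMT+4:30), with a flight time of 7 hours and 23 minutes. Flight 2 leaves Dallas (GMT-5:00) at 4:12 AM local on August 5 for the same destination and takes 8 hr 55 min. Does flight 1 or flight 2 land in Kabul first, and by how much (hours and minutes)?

Flight 1 in UTC: 7:05 AM − 14:00 = 5:05 PM on Aug 5.
+7 hours and 23 minutes → arrive 12:28 AM UTC on Aug 6.
Flight 2 in UTC: 4:12 AM + 5:00 = 9:12 AM on Aug 5.
+8 hours 55 minutes → arrive 6:07 PM UTC on Aug 5.
Flight 2 lands earlier by 6 hours 21 minutes.

the second, by 6 hours 21 minutes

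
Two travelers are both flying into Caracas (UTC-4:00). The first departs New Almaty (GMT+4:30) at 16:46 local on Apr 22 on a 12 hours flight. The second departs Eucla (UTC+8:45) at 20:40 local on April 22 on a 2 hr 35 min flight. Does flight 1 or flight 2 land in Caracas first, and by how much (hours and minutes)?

the second, by 9 hours 46 minutes

Flight 1 in UTC: 16:46 − 4:30 = 12:16 on Apr 22.
+12 hours → arrive 00:16 UTC on Apr 23.
Flight 2 in UTC: 20:40 − 8:45 = 11:55 on Apr 22.
+2 hours 35 minutes → arrive 14:30 UTC on Apr 22.
Flight 2 lands earlier by 9 hours 46 minutes.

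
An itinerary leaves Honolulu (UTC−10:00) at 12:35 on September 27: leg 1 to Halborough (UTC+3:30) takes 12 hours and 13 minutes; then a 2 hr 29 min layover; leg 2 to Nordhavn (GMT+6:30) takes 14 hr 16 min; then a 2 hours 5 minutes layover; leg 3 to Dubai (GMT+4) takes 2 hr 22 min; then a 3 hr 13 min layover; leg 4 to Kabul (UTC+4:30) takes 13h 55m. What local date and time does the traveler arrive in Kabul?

Convert departure to UTC: 12:35 + 10:00 = 22:35 UTC on Sep 27.
Add 12 hours 13 minutes leg 1 → 10:48 UTC (Sep 28).
Add 2 hours and 29 minutes layover in Halborough → 13:17 UTC.
Add 14 hours 16 minutes leg 2 → 03:33 UTC (Sep 29).
Add 2 hours and 5 minutes layover in Nordhavn → 05:38 UTC.
Add 2 hours and 22 minutes leg 3 → 08:00 UTC.
Add 3 hours and 13 minutes layover in Dubai → 11:13 UTC.
Add 13 hours 55 minutes leg 4 → 01:08 UTC (Sep 30).
Kabul is UTC+4:30, so local arrival = 01:08 + 4:30 = 05:38 on Sep 30.

05:38 on Sep 30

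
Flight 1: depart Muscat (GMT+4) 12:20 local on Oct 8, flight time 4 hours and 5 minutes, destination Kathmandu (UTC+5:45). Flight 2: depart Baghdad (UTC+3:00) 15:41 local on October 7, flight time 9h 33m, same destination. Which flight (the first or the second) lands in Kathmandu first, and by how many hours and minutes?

Flight 1 in UTC: 12:20 − 4:00 = 08:20 on Oct 8.
+4 hours 5 minutes → arrive 12:25 UTC on Oct 8.
Flight 2 in UTC: 15:41 − 3:00 = 12:41 on Oct 7.
+9 hours and 33 minutes → arrive 22:14 UTC on Oct 7.
Flight 2 lands earlier by 14 hours 11 minutes.

the second, by 14 hours 11 minutes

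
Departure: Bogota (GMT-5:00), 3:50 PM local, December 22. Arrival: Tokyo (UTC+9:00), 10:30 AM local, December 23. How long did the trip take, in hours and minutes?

Tokyo is 14:00 ahead of Bogota.
Clock-face elapsed time (ignoring zones) is 18 hours 40 minutes.
Actual elapsed = 18 hours 40 minutes − 14:00 = 4 hours 40 minutes.

4 hours 40 minutes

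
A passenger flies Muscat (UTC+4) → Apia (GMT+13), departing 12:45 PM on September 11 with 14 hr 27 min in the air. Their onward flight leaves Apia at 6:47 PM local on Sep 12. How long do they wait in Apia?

6 hours 35 minutes

Convert departure to UTC: 12:45 PM − 4:00 = 8:45 AM UTC on Sep 11.
Add 14 hours 27 minutes flight time → 11:12 PM UTC.
Apia is UTC+13:00, so local arrival = 11:12 PM + 13:00 = 12:12 PM on Sep 12.
Layover = 6:47 PM − 12:12 PM = 6 hours 35 minutes.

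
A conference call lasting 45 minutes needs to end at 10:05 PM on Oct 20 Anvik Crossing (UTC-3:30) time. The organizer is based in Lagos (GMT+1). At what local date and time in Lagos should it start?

1:50 AM on October 21

Target end time in UTC: 10:05 PM + 3:30 = 1:35 AM on Oct 21.
Subtract 45 minutes → start 12:50 AM UTC on Oct 21.
Lagos is UTC+1:00: 12:50 AM + 1:00 = 1:50 AM on Oct 21.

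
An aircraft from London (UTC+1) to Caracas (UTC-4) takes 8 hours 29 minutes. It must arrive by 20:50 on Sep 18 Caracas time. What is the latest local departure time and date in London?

17:21 on Sep 18

Target arrival in UTC: 20:50 + 4:00 = 00:50 on Sep 19.
Subtract 8 hours 29 minutes → departure 16:21 UTC on Sep 18.
London is UTC+1:00: 16:21 + 1:00 = 17:21 on Sep 18.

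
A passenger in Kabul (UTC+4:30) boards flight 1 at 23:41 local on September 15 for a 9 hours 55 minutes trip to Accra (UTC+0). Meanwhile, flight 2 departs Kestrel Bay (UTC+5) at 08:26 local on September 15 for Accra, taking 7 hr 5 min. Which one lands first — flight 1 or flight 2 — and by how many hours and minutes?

Flight 1 in UTC: 23:41 − 4:30 = 19:11 on Sep 15.
+9 hours and 55 minutes → arrive 05:06 UTC on Sep 16.
Flight 2 in UTC: 08:26 − 5:00 = 03:26 on Sep 15.
+7 hours 5 minutes → arrive 10:31 UTC on Sep 15.
Flight 2 lands earlier by 18 hours 35 minutes.

the second, by 18 hours 35 minutes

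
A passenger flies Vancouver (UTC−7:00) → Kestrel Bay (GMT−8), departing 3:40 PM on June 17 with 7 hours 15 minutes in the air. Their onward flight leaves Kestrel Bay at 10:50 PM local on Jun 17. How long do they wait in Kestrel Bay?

55 minutes

Convert departure to UTC: 3:40 PM + 7:00 = 10:40 PM UTC on Jun 17.
Add 7 hours 15 minutes flight time → 5:55 AM UTC (Jun 18).
Kestrel Bay is UTC−8:00, so local arrival = 5:55 AM − 8:00 = 9:55 PM on Jun 17.
Layover = 10:50 PM − 9:55 PM = 55 minutes.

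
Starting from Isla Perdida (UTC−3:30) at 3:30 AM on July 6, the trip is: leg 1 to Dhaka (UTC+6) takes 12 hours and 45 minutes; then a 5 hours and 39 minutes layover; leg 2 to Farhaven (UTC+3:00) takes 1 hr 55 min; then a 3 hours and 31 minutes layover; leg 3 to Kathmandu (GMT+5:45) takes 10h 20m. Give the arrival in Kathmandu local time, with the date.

10:55 PM on Jul 7

Convert departure to UTC: 3:30 AM + 3:30 = 7:00 AM UTC on Jul 6.
Add 12 hours 45 minutes leg 1 → 7:45 PM UTC.
Add 5 hours and 39 minutes layover in Dhaka → 1:24 AM UTC (Jul 7).
Add 1 hour and 55 minutes leg 2 → 3:19 AM UTC.
Add 3 hours 31 minutes layover in Farhaven → 6:50 AM UTC.
Add 10 hours 20 minutes leg 3 → 5:10 PM UTC.
Kathmandu is UTC+5:45, so local arrival = 5:10 PM + 5:45 = 10:55 PM on Jul 7.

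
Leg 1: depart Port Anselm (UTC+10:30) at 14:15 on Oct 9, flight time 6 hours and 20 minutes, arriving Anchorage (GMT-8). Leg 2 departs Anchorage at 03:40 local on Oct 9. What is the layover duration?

1 hour 35 minutes

Convert departure to UTC: 14:15 − 10:30 = 03:45 UTC on Oct 9.
Add 6 hours 20 minutes flight time → 10:05 UTC.
Anchorage is UTC−8:00, so local arrival = 10:05 − 8:00 = 02:05 on Oct 9.
Layover = 03:40 − 02:05 = 1 hour 35 minutes.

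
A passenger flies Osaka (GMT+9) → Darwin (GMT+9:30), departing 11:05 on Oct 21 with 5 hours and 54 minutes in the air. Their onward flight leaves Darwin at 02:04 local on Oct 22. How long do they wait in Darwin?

Convert departure to UTC: 11:05 − 9:00 = 02:05 UTC on Oct 21.
Add 5 hours 54 minutes flight time → 07:59 UTC.
Darwin is UTC+9:30, so local arrival = 07:59 + 9:30 = 17:29 on Oct 21.
Layover = 02:04 − 17:29 (+1 day) = 8 hours 35 minutes.

8 hours 35 minutes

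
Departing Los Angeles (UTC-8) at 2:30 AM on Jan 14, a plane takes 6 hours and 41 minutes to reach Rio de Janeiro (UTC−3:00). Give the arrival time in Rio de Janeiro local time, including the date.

2:11 PM on Jan 14

Convert departure to UTC: 2:30 AM + 8:00 = 10:30 AM UTC on Jan 14.
Add 6 hours 41 minutes travel time → 5:11 PM UTC.
Rio de Janeiro is UTC−3:00, so local arrival = 5:11 PM − 3:00 = 2:11 PM on Jan 14.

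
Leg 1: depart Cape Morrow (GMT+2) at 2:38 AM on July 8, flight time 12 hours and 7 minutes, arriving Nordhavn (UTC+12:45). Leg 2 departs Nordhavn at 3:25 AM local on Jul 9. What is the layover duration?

1 hour 55 minutes

Convert departure to UTC: 2:38 AM − 2:00 = 12:38 AM UTC on Jul 8.
Add 12 hours 7 minutes flight time → 12:45 PM UTC.
Nordhavn is UTC+12:45, so local arrival = 12:45 PM + 12:45 = 1:30 AM on Jul 9.
Layover = 3:25 AM − 1:30 AM = 1 hour 55 minutes.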